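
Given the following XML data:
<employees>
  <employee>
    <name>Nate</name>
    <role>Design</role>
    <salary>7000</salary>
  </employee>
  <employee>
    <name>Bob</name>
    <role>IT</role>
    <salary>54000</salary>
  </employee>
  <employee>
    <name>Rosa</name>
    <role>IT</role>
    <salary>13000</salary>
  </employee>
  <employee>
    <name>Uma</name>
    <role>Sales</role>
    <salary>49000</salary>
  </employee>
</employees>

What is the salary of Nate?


Searching for <employee> with <name>Nate</name>
Found at position 1
<salary>7000</salary>

ANSWER: 7000


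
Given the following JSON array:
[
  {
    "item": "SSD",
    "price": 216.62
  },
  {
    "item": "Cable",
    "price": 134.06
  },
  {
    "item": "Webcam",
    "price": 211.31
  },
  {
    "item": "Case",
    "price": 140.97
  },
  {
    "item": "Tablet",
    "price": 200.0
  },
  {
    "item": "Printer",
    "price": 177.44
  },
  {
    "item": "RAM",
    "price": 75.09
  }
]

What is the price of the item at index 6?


Array index 6 -> RAM
price = 75.09

ANSWER: 75.09


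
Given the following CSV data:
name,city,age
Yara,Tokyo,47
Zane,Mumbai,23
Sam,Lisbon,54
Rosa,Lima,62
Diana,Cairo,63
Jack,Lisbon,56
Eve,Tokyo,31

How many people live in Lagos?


Scanning city column for 'Lagos':
Total matches: 0

ANSWER: 0


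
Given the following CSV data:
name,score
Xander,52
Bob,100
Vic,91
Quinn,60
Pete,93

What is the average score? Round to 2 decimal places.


Scores: 52, 100, 91, 60, 93
Sum = 396
Count = 5
Average = 396 / 5 = 79.20

ANSWER: 79.20


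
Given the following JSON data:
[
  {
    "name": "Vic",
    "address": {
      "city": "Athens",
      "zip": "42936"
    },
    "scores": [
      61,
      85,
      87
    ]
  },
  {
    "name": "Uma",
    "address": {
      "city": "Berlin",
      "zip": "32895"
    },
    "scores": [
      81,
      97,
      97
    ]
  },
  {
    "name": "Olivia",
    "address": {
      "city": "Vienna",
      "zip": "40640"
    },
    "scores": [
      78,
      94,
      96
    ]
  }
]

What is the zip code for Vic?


Path: records[0].address.zip
Value: 42936

ANSWER: 42936


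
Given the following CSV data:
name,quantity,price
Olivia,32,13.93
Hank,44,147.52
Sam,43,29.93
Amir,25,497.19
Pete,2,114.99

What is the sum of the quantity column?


Values in 'quantity' column:
  Row 1: 32
  Row 2: 44
  Row 3: 43
  Row 4: 25
  Row 5: 2
Sum = 32 + 44 + 43 + 25 + 2 = 146

ANSWER: 146


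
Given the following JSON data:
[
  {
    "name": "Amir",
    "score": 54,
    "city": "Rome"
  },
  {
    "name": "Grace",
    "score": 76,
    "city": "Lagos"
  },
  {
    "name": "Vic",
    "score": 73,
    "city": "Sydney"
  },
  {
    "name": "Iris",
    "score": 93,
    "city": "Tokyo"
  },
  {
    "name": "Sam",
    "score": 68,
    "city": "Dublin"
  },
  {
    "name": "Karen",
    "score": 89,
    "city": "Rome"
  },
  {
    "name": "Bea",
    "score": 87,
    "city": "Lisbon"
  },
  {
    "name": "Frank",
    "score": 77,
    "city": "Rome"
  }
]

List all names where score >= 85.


Filtering records where score >= 85:
  Amir (score=54) -> no
  Grace (score=76) -> no
  Vic (score=73) -> no
  Iris (score=93) -> YES
  Sam (score=68) -> no
  Karen (score=89) -> YES
  Bea (score=87) -> YES
  Frank (score=77) -> no


ANSWER: Iris, Karen, Bea


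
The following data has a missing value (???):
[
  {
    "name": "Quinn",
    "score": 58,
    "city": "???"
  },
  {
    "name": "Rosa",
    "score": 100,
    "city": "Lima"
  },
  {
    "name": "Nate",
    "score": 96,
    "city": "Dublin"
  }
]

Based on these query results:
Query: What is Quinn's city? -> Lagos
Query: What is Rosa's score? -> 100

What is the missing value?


The missing value is Quinn's city
From query: Quinn's city = Lagos

ANSWER: Lagos


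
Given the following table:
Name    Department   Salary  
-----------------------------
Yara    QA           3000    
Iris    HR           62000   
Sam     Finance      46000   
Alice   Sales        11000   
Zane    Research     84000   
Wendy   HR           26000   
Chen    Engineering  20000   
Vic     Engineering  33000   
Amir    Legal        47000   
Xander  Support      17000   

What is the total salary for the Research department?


Research department members:
  Zane: 84000
Total = 84000 = 84000

ANSWER: 84000


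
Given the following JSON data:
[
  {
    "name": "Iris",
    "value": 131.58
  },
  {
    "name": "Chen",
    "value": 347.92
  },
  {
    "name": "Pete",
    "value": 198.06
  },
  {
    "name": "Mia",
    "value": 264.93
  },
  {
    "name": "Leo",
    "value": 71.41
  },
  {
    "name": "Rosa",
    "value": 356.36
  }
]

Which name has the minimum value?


Comparing values:
  Iris: 131.58
  Chen: 347.92
  Pete: 198.06
  Mia: 264.93
  Leo: 71.41
  Rosa: 356.36
Minimum: Leo (71.41)

ANSWER: Leo


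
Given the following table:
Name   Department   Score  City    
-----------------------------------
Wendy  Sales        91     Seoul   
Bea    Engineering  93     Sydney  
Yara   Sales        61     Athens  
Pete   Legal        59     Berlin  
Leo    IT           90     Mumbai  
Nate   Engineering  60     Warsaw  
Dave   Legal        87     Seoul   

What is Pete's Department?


Row 4: Pete
Department = Legal

ANSWER: Legal


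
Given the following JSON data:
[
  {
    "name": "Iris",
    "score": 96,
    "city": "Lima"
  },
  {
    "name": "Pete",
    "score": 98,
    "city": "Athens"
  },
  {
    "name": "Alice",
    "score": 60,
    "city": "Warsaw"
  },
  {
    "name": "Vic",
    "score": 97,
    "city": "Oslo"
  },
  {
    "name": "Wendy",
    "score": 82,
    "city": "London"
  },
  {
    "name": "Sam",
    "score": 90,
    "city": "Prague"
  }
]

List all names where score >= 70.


Filtering records where score >= 70:
  Iris (score=96) -> YES
  Pete (score=98) -> YES
  Alice (score=60) -> no
  Vic (score=97) -> YES
  Wendy (score=82) -> YES
  Sam (score=90) -> YES


ANSWER: Iris, Pete, Vic, Wendy, Sam


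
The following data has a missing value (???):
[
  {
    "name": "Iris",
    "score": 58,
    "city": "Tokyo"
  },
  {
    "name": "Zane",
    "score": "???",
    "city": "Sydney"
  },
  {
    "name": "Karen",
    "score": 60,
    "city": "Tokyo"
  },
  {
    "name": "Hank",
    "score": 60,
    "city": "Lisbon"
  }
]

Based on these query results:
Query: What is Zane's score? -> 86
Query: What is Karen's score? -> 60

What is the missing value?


The missing value is Zane's score
From query: Zane's score = 86

ANSWER: 86


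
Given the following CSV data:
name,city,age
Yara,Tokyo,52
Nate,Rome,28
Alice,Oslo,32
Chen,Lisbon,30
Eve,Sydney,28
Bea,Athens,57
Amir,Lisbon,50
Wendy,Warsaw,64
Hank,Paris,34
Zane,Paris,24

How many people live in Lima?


Scanning city column for 'Lima':
Total matches: 0

ANSWER: 0


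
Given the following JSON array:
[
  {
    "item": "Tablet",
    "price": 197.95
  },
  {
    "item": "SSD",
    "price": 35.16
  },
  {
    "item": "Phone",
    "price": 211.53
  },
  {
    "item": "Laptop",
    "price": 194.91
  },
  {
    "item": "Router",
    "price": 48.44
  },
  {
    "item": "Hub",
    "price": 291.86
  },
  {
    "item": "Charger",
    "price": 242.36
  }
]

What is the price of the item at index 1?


Array index 1 -> SSD
price = 35.16

ANSWER: 35.16


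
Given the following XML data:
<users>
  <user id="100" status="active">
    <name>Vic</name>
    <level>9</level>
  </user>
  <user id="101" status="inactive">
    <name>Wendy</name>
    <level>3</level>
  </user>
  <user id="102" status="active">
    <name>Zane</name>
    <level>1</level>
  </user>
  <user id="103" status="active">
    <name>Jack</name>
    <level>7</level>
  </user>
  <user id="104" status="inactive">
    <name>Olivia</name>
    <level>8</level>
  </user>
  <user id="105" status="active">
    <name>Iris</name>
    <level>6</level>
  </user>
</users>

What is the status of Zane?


Finding user with name = Zane
user id="102" status="active"

ANSWER: active


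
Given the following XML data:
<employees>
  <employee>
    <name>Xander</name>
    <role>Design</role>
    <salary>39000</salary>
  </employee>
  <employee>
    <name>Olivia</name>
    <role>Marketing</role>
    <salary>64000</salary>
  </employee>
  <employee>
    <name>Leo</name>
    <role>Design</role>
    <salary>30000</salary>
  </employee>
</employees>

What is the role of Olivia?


Searching for <employee> with <name>Olivia</name>
Found at position 2
<role>Marketing</role>

ANSWER: Marketing


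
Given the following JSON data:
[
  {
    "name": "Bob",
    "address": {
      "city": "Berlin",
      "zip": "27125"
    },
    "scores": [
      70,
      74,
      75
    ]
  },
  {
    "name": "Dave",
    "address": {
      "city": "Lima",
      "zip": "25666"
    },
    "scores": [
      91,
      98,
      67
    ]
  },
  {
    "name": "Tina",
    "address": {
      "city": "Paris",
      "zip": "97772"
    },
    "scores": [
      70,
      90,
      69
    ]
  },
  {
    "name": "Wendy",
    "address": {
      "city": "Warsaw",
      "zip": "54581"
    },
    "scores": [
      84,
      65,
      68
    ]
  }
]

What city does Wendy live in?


Path: records[3].address.city
Value: Warsaw

ANSWER: Warsaw


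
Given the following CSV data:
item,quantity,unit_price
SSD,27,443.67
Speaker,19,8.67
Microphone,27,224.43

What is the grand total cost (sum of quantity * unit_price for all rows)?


Computing row totals:
  SSD: 27 * 443.67 = 11979.09
  Speaker: 19 * 8.67 = 164.73
  Microphone: 27 * 224.43 = 6059.61
Grand total = 11979.09 + 164.73 + 6059.61 = 18203.43

ANSWER: 18203.43


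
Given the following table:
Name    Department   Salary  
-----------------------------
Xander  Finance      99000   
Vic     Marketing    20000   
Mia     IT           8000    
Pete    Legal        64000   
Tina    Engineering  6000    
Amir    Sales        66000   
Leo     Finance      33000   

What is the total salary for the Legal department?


Legal department members:
  Pete: 64000
Total = 64000 = 64000

ANSWER: 64000


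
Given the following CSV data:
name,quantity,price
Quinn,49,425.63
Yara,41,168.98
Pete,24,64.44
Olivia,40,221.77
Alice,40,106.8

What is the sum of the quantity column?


Values in 'quantity' column:
  Row 1: 49
  Row 2: 41
  Row 3: 24
  Row 4: 40
  Row 5: 40
Sum = 49 + 41 + 24 + 40 + 40 = 194

ANSWER: 194


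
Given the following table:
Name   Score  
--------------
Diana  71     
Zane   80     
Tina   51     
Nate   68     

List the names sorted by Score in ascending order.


Sorting by Score (ascending):
  Tina: 51
  Nate: 68
  Diana: 71
  Zane: 80


ANSWER: Tina, Nate, Diana, Zane


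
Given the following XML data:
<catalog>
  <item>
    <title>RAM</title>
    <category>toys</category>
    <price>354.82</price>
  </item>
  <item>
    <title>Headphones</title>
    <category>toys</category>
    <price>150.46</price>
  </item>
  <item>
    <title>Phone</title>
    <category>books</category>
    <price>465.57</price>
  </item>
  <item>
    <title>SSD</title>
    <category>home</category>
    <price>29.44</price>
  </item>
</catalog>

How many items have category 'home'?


Scanning <item> elements for <category>home</category>:
  Item 4: SSD -> MATCH
Count: 1

ANSWER: 1


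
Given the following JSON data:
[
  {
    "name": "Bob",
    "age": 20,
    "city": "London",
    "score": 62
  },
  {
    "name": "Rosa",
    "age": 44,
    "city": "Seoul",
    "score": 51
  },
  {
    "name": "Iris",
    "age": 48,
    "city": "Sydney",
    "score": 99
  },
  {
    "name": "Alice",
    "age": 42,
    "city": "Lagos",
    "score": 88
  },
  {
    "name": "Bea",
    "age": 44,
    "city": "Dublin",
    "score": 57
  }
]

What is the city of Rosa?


Looking up record where name = Rosa
Record index: 1
Field 'city' = Seoul

ANSWER: Seoul


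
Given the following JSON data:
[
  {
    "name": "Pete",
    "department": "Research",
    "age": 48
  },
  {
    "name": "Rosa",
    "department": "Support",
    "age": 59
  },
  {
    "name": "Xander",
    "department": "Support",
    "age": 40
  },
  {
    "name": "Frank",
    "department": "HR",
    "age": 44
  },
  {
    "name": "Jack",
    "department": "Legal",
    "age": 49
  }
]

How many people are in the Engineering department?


Scanning records for department = Engineering
  No matches found
Count: 0

ANSWER: 0


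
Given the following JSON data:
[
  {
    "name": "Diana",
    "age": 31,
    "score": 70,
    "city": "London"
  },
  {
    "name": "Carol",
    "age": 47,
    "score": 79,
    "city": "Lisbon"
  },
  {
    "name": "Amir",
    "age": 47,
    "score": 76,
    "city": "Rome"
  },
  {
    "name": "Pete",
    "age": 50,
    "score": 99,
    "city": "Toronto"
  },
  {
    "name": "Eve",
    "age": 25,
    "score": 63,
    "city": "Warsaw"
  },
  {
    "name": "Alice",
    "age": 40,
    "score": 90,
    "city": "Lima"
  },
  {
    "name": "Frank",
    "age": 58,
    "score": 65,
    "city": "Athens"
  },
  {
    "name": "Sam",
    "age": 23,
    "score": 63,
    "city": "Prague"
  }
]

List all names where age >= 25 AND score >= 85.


Checking both conditions:
  Diana (age=31, score=70) -> no
  Carol (age=47, score=79) -> no
  Amir (age=47, score=76) -> no
  Pete (age=50, score=99) -> YES
  Eve (age=25, score=63) -> no
  Alice (age=40, score=90) -> YES
  Frank (age=58, score=65) -> no
  Sam (age=23, score=63) -> no


ANSWER: Pete, Alice


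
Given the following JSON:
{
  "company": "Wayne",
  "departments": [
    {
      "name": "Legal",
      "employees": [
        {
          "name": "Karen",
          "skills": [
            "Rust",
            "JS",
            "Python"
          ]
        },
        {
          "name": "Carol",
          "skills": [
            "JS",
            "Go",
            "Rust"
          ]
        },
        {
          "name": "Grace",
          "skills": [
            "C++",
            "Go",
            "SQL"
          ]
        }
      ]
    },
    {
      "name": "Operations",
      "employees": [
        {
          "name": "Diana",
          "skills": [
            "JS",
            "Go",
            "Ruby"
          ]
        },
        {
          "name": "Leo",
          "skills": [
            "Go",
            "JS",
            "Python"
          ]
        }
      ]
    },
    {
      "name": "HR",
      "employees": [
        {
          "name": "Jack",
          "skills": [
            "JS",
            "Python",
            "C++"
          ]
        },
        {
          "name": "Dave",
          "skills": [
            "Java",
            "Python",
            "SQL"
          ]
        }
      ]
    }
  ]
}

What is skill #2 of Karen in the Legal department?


Path: departments[0].employees[0].skills[1]
Value: JS

ANSWER: JS


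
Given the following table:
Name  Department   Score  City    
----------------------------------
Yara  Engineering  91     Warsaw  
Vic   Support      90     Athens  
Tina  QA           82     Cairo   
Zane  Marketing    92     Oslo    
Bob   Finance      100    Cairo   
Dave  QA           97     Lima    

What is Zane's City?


Row 4: Zane
City = Oslo

ANSWER: Oslo


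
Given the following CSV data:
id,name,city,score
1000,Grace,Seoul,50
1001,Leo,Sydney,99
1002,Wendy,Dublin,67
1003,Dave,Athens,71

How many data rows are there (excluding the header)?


Counting rows (excluding header):
Header: id,name,city,score
Data rows: 4

ANSWER: 4


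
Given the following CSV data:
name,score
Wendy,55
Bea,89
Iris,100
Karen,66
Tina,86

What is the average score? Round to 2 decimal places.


Scores: 55, 89, 100, 66, 86
Sum = 396
Count = 5
Average = 396 / 5 = 79.20

ANSWER: 79.20


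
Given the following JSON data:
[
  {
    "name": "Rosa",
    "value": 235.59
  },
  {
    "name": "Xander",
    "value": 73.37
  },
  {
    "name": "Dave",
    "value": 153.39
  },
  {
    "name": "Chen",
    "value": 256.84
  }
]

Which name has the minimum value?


Comparing values:
  Rosa: 235.59
  Xander: 73.37
  Dave: 153.39
  Chen: 256.84
Minimum: Xander (73.37)

ANSWER: Xander


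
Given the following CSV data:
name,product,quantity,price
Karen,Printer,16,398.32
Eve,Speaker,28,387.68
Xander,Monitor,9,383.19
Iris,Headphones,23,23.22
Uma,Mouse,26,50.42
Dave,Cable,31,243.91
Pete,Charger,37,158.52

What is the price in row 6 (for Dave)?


Row 6: Dave
Column 'price' = 243.91

ANSWER: 243.91


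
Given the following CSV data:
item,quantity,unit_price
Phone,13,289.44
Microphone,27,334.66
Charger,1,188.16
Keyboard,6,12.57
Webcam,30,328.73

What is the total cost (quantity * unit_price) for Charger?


Row: Charger
quantity = 1
unit_price = 188.16
total = 1 * 188.16 = 188.16

ANSWER: 188.16


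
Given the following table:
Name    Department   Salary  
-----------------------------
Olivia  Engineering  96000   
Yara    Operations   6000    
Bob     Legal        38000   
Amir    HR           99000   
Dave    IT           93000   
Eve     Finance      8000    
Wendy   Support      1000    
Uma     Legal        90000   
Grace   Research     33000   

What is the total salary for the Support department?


Support department members:
  Wendy: 1000
Total = 1000 = 1000

ANSWER: 1000


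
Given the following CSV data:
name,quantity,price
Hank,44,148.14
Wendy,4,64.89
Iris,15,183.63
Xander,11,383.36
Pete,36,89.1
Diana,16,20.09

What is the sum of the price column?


Values in 'price' column:
  Row 1: 148.14
  Row 2: 64.89
  Row 3: 183.63
  Row 4: 383.36
  Row 5: 89.1
  Row 6: 20.09
Sum = 148.14 + 64.89 + 183.63 + 383.36 + 89.1 + 20.09 = 889.21

ANSWER: 889.21


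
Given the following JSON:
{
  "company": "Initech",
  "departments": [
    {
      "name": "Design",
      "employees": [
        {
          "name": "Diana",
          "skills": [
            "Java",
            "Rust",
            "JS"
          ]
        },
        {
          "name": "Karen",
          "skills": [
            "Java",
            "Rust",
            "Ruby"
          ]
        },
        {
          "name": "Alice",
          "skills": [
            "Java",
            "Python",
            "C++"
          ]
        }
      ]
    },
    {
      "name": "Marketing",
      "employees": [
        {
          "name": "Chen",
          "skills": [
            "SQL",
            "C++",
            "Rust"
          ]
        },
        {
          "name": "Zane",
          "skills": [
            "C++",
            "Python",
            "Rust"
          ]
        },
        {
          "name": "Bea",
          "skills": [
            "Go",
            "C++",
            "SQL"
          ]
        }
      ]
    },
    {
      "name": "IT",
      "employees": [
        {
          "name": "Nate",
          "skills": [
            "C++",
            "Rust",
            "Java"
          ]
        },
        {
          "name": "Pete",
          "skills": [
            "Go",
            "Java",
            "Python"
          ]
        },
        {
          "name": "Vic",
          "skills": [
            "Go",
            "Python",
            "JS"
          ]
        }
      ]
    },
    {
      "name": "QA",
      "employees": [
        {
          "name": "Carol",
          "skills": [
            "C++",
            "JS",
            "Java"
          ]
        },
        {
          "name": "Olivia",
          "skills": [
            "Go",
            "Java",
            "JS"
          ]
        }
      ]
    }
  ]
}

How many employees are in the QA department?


Path: departments[3].employees
Count: 2

ANSWER: 2


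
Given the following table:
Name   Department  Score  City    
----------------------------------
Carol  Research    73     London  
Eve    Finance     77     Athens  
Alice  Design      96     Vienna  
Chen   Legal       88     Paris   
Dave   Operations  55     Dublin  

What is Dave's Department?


Row 5: Dave
Department = Operations

ANSWER: Operations


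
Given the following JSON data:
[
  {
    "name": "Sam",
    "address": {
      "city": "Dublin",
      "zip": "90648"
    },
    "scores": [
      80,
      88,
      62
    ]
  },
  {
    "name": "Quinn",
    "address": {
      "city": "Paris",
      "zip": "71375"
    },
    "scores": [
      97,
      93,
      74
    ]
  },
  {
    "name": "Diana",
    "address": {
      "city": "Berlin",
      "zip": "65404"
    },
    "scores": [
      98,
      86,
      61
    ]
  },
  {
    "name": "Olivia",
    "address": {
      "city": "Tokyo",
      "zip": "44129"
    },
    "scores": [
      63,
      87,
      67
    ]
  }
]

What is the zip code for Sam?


Path: records[0].address.zip
Value: 90648

ANSWER: 90648


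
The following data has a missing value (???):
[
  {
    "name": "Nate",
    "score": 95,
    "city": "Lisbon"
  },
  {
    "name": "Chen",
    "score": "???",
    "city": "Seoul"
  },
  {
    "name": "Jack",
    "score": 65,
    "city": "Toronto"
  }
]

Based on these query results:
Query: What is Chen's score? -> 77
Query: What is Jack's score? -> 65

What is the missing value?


The missing value is Chen's score
From query: Chen's score = 77

ANSWER: 77


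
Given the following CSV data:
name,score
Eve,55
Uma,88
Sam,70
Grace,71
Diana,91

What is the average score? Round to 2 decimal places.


Scores: 55, 88, 70, 71, 91
Sum = 375
Count = 5
Average = 375 / 5 = 75.00

ANSWER: 75.00


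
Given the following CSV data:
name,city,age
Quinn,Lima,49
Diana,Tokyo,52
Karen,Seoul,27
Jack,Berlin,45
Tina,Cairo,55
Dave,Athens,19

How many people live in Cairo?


Scanning city column for 'Cairo':
  Row 5: Tina -> MATCH
Total matches: 1

ANSWER: 1


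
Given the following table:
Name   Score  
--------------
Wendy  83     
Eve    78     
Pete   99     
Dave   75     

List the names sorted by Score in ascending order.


Sorting by Score (ascending):
  Dave: 75
  Eve: 78
  Wendy: 83
  Pete: 99


ANSWER: Dave, Eve, Wendy, Pete


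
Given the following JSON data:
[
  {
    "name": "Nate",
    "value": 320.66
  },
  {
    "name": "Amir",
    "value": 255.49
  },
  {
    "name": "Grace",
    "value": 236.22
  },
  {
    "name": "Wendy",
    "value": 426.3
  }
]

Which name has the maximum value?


Comparing values:
  Nate: 320.66
  Amir: 255.49
  Grace: 236.22
  Wendy: 426.3
Maximum: Wendy (426.3)

ANSWER: Wendy


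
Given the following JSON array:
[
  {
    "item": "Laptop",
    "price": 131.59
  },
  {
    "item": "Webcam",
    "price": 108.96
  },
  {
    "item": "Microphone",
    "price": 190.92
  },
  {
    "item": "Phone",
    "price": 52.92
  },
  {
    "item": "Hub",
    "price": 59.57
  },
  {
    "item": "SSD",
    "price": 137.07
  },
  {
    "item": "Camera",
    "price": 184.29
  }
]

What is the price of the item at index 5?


Array index 5 -> SSD
price = 137.07

ANSWER: 137.07


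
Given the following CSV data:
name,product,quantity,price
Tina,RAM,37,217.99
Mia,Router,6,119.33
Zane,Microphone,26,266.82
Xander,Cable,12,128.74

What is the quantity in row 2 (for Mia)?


Row 2: Mia
Column 'quantity' = 6

ANSWER: 6


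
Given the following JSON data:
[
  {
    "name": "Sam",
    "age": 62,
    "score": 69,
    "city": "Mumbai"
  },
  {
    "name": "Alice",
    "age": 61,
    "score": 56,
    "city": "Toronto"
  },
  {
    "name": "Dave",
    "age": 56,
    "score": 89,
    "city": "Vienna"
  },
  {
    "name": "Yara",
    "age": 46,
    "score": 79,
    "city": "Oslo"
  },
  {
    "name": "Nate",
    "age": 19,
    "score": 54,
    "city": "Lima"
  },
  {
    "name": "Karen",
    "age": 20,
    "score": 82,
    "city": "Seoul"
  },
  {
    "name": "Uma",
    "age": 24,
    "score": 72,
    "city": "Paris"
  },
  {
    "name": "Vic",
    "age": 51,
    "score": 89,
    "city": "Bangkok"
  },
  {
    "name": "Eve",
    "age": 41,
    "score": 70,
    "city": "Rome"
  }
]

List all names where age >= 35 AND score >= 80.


Checking both conditions:
  Sam (age=62, score=69) -> no
  Alice (age=61, score=56) -> no
  Dave (age=56, score=89) -> YES
  Yara (age=46, score=79) -> no
  Nate (age=19, score=54) -> no
  Karen (age=20, score=82) -> no
  Uma (age=24, score=72) -> no
  Vic (age=51, score=89) -> YES
  Eve (age=41, score=70) -> no


ANSWER: Dave, Vic


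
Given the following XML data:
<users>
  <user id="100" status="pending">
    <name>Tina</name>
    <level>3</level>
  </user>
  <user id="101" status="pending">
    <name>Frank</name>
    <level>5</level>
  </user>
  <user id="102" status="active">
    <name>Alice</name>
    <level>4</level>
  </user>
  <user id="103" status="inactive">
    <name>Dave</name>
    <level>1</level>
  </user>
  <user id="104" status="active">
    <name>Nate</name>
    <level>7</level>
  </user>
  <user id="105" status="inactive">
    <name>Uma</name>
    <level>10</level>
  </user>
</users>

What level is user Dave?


Finding user: Dave
<level>1</level>

ANSWER: 1


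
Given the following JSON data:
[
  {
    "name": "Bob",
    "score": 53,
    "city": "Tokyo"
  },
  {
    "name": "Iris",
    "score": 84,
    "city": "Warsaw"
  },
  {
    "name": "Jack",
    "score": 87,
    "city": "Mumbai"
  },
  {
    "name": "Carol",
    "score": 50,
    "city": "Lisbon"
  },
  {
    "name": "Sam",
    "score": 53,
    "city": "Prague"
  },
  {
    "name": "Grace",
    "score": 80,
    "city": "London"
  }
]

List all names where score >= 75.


Filtering records where score >= 75:
  Bob (score=53) -> no
  Iris (score=84) -> YES
  Jack (score=87) -> YES
  Carol (score=50) -> no
  Sam (score=53) -> no
  Grace (score=80) -> YES


ANSWER: Iris, Jack, Grace


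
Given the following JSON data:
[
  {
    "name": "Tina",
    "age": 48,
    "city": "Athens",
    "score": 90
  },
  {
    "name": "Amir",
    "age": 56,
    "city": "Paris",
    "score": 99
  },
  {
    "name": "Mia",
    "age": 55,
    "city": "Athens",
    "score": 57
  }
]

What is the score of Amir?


Looking up record where name = Amir
Record index: 1
Field 'score' = 99

ANSWER: 99


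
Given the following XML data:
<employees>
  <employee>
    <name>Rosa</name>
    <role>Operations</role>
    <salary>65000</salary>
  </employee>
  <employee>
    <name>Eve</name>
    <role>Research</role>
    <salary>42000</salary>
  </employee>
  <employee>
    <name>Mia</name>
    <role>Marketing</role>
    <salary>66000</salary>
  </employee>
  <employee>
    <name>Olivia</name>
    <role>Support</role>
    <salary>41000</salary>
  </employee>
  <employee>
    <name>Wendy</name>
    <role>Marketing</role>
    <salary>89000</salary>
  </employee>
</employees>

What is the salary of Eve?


Searching for <employee> with <name>Eve</name>
Found at position 2
<salary>42000</salary>

ANSWER: 42000


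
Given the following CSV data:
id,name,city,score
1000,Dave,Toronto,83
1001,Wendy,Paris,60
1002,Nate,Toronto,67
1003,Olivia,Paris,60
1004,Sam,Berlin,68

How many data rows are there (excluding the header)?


Counting rows (excluding header):
Header: id,name,city,score
Data rows: 5

ANSWER: 5


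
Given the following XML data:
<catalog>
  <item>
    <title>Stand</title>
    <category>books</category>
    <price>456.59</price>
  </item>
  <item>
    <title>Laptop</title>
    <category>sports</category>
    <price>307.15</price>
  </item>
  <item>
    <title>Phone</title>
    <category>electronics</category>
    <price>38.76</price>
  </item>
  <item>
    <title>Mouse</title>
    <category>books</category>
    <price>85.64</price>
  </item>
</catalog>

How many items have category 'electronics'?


Scanning <item> elements for <category>electronics</category>:
  Item 3: Phone -> MATCH
Count: 1

ANSWER: 1


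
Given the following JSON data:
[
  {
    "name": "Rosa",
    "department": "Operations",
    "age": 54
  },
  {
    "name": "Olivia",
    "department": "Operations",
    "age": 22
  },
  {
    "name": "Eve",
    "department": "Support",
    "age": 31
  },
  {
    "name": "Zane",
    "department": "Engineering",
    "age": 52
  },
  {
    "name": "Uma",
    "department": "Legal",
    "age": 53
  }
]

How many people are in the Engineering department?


Scanning records for department = Engineering
  Record 3: Zane
Count: 1

ANSWER: 1


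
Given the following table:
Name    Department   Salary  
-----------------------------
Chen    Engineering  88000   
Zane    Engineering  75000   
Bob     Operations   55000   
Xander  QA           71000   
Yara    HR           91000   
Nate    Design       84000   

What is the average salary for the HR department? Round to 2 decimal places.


HR department members:
  Yara: 91000
Sum = 91000
Count = 1
Average = 91000 / 1 = 91000.00

ANSWER: 91000.00


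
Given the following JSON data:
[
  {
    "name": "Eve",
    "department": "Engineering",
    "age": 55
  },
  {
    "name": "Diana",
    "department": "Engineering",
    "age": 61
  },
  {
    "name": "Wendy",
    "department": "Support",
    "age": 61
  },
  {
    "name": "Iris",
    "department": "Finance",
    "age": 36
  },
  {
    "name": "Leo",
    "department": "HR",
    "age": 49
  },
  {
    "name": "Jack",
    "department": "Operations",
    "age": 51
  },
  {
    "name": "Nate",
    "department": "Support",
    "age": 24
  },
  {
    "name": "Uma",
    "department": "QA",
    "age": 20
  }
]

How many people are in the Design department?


Scanning records for department = Design
  No matches found
Count: 0

ANSWER: 0


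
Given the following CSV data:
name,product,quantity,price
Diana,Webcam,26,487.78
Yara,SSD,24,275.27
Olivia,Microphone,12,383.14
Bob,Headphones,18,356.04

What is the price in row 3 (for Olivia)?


Row 3: Olivia
Column 'price' = 383.14

ANSWER: 383.14


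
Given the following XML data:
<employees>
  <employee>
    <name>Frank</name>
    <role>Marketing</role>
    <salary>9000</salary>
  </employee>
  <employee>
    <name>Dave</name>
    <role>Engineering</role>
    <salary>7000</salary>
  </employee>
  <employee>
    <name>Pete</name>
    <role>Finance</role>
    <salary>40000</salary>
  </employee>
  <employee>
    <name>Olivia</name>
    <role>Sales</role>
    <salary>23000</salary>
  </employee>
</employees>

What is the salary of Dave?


Searching for <employee> with <name>Dave</name>
Found at position 2
<salary>7000</salary>

ANSWER: 7000


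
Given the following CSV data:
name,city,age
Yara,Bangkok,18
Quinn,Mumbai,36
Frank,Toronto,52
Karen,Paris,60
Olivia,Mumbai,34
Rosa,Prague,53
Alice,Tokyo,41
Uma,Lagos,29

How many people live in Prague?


Scanning city column for 'Prague':
  Row 6: Rosa -> MATCH
Total matches: 1

ANSWER: 1


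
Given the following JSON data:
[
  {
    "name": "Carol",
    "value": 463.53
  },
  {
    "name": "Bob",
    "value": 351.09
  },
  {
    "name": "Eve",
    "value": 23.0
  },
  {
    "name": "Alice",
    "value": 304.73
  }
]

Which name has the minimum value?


Comparing values:
  Carol: 463.53
  Bob: 351.09
  Eve: 23.0
  Alice: 304.73
Minimum: Eve (23.0)

ANSWER: Eve


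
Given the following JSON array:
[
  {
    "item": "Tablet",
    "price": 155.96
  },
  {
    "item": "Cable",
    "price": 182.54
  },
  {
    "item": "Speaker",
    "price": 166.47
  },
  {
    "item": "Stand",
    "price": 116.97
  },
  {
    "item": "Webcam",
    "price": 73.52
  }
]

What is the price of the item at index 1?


Array index 1 -> Cable
price = 182.54

ANSWER: 182.54


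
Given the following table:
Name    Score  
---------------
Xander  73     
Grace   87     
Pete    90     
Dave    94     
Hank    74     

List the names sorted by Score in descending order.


Sorting by Score (descending):
  Dave: 94
  Pete: 90
  Grace: 87
  Hank: 74
  Xander: 73


ANSWER: Dave, Pete, Grace, Hank, Xander


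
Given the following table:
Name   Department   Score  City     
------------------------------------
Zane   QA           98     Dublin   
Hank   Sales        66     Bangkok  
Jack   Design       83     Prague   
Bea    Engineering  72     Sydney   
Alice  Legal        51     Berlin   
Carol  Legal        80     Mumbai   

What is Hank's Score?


Row 2: Hank
Score = 66

ANSWER: 66


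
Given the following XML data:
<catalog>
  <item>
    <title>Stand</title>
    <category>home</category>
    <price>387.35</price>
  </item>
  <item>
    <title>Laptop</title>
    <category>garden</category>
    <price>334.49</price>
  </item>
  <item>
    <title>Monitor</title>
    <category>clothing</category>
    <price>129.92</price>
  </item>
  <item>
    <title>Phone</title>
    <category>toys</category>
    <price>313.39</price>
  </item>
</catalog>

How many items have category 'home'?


Scanning <item> elements for <category>home</category>:
  Item 1: Stand -> MATCH
Count: 1

ANSWER: 1


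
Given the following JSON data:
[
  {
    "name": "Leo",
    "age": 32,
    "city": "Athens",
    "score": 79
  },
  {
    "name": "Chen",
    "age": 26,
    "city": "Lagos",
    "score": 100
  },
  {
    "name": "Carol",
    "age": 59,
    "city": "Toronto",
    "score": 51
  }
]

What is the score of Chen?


Looking up record where name = Chen
Record index: 1
Field 'score' = 100

ANSWER: 100


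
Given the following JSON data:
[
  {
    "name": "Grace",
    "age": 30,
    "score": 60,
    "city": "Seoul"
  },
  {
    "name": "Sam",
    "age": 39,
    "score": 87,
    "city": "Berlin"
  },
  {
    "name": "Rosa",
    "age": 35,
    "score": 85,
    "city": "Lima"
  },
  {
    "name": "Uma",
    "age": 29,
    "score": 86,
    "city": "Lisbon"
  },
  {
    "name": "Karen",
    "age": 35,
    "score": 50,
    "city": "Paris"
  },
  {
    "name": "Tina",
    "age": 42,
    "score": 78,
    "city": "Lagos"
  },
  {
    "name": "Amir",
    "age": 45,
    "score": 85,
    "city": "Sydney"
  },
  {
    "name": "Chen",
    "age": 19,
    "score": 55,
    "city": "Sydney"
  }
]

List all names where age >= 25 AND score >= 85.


Checking both conditions:
  Grace (age=30, score=60) -> no
  Sam (age=39, score=87) -> YES
  Rosa (age=35, score=85) -> YES
  Uma (age=29, score=86) -> YES
  Karen (age=35, score=50) -> no
  Tina (age=42, score=78) -> no
  Amir (age=45, score=85) -> YES
  Chen (age=19, score=55) -> no


ANSWER: Sam, Rosa, Uma, Amir


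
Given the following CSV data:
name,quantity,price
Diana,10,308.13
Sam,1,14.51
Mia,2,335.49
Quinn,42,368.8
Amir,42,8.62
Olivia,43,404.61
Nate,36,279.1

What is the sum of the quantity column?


Values in 'quantity' column:
  Row 1: 10
  Row 2: 1
  Row 3: 2
  Row 4: 42
  Row 5: 42
  Row 6: 43
  Row 7: 36
Sum = 10 + 1 + 2 + 42 + 42 + 43 + 36 = 176

ANSWER: 176


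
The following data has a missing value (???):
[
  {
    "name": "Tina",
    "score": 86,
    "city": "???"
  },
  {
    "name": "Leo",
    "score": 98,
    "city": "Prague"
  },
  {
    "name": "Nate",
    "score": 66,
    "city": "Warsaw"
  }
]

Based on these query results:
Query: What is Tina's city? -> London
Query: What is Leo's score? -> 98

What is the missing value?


The missing value is Tina's city
From query: Tina's city = London

ANSWER: London


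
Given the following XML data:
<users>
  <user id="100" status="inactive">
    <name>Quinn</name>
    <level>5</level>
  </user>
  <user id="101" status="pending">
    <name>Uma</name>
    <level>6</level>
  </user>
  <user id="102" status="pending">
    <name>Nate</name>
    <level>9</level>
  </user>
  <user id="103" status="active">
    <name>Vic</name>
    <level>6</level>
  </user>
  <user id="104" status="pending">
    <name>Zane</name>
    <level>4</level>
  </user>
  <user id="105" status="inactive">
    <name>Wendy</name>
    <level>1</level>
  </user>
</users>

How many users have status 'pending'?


Counting users with status='pending':
  Uma (id=101) -> MATCH
  Nate (id=102) -> MATCH
  Zane (id=104) -> MATCH
Count: 3

ANSWER: 3


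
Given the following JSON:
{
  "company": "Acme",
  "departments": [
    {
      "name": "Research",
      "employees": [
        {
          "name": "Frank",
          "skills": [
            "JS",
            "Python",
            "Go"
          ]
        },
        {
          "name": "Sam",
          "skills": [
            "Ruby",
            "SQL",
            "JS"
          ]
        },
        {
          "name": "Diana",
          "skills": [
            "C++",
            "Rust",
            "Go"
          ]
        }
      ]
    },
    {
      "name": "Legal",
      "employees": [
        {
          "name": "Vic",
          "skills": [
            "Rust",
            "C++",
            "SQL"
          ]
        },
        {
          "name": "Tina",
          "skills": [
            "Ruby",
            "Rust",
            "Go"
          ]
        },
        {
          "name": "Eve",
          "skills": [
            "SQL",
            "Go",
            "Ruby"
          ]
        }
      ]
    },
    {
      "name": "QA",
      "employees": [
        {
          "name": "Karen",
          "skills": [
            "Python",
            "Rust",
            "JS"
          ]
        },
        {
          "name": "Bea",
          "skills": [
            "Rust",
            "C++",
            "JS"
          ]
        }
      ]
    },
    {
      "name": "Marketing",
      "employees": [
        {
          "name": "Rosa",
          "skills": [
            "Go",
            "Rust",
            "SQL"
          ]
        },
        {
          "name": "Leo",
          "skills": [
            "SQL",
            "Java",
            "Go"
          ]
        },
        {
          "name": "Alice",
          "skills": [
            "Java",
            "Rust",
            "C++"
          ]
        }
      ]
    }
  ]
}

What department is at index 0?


Path: departments[0].name
Value: Research

ANSWER: Research


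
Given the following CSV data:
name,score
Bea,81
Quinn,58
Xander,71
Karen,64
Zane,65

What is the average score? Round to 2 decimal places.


Scores: 81, 58, 71, 64, 65
Sum = 339
Count = 5
Average = 339 / 5 = 67.80

ANSWER: 67.80


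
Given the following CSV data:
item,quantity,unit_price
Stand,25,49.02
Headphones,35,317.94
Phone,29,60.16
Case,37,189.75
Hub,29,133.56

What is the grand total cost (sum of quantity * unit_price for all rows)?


Computing row totals:
  Stand: 25 * 49.02 = 1225.5
  Headphones: 35 * 317.94 = 11127.9
  Phone: 29 * 60.16 = 1744.64
  Case: 37 * 189.75 = 7020.75
  Hub: 29 * 133.56 = 3873.24
Grand total = 1225.5 + 11127.9 + 1744.64 + 7020.75 + 3873.24 = 24992.03

ANSWER: 24992.03


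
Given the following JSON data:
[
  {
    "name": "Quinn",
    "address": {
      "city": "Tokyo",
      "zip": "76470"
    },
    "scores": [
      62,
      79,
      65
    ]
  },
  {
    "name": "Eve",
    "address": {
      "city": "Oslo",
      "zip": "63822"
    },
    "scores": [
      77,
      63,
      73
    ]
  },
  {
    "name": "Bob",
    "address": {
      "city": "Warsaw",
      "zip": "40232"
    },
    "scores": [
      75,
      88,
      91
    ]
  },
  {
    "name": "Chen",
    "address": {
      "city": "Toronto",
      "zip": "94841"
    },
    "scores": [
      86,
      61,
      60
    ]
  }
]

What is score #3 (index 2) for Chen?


Path: records[3].scores[2]
Value: 60

ANSWER: 60


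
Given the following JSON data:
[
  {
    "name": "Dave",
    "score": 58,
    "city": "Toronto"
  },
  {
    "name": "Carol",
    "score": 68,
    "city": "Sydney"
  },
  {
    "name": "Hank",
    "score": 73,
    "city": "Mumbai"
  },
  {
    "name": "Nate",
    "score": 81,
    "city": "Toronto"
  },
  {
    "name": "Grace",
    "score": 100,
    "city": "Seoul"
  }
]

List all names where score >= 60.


Filtering records where score >= 60:
  Dave (score=58) -> no
  Carol (score=68) -> YES
  Hank (score=73) -> YES
  Nate (score=81) -> YES
  Grace (score=100) -> YES


ANSWER: Carol, Hank, Nate, Grace


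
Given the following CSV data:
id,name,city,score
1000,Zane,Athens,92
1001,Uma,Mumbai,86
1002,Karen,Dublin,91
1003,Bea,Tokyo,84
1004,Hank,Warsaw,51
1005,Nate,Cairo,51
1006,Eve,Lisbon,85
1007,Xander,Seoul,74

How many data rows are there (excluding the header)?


Counting rows (excluding header):
Header: id,name,city,score
Data rows: 8

ANSWER: 8


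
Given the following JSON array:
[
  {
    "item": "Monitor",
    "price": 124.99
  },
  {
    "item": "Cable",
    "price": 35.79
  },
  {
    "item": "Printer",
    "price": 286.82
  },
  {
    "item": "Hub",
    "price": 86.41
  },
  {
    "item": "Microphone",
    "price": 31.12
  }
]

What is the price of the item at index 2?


Array index 2 -> Printer
price = 286.82

ANSWER: 286.82
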